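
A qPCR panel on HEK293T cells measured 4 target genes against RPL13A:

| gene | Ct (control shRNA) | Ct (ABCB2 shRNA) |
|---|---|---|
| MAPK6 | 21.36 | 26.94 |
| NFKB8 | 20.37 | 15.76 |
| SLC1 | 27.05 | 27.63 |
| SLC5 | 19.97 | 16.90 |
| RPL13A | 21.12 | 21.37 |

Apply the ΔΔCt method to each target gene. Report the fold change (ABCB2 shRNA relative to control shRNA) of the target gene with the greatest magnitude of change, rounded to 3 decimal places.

MAPK6: ΔΔCt = (26.94−21.37) − (21.36−21.12) = 5.57 − 0.24 = 5.33; fold change = 2^-5.33 = 0.025
NFKB8: ΔΔCt = (15.76−21.37) − (20.37−21.12) = -5.61 − (-0.75) = -4.86; fold change = 2^4.86 = 29.041
SLC1: ΔΔCt = (27.63−21.37) − (27.05−21.12) = 6.26 − 5.93 = 0.33; fold change = 2^-0.33 = 0.796
SLC5: ΔΔCt = (16.90−21.37) − (19.97−21.12) = -4.47 − (-1.15) = -3.32; fold change = 2^3.32 = 9.987
MAPK6 has the largest |ΔΔCt| = 5.33.

0.025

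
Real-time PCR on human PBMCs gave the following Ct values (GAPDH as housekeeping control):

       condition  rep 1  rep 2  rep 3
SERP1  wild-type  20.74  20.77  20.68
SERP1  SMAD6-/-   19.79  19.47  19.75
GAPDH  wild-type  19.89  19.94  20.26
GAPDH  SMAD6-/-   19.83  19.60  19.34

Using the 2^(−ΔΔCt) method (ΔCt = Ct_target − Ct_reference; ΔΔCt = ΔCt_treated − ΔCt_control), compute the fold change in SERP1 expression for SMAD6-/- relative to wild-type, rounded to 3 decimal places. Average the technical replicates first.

Mean Ct: SERP1 wild-type 20.730; SERP1 SMAD6-/- 19.670; GAPDH wild-type 20.030; GAPDH SMAD6-/- 19.590
ΔCt(wild-type) = 20.730 − 20.030 = 0.700
ΔCt(SMAD6-/-) = 19.670 − 19.590 = 0.080
ΔΔCt = 0.080 − 0.700 = -0.620
Fold change = 2^(−(-0.620)) = 2^0.620 = 1.5369

1.537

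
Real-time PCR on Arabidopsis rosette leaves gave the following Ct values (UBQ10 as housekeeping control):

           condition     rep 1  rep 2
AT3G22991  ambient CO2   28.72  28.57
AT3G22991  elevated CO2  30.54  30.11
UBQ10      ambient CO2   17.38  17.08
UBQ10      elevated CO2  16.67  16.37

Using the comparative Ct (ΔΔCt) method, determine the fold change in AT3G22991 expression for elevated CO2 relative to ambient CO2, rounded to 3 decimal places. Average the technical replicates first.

0.191

Mean Ct: AT3G22991 ambient CO2 28.645; AT3G22991 elevated CO2 30.325; UBQ10 ambient CO2 17.230; UBQ10 elevated CO2 16.520
ΔCt(ambient CO2) = 28.645 − 17.230 = 11.415
ΔCt(elevated CO2) = 30.325 − 16.520 = 13.805
ΔΔCt = 13.805 − 11.415 = 2.390
Fold change = 2^(−2.390) = 0.1908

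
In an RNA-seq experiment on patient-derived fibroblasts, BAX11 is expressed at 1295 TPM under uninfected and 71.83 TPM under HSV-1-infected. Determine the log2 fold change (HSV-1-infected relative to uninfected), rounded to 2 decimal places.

-4.17

Fold change = 71.83 / 1295 = 0.0555
log2(0.0555) = -4.172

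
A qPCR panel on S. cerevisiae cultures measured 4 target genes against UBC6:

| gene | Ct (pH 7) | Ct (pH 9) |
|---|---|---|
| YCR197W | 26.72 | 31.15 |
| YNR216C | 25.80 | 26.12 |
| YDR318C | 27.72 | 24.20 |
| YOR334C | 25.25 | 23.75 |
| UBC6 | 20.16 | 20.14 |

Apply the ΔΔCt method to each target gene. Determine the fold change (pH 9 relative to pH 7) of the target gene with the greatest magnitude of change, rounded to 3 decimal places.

0.046

YCR197W: ΔΔCt = (31.15−20.14) − (26.72−20.16) = 11.01 − 6.56 = 4.45; fold change = 2^-4.45 = 0.046
YNR216C: ΔΔCt = (26.12−20.14) − (25.80−20.16) = 5.98 − 5.64 = 0.34; fold change = 2^-0.34 = 0.790
YDR318C: ΔΔCt = (24.20−20.14) − (27.72−20.16) = 4.06 − 7.56 = -3.50; fold change = 2^3.50 = 11.314
YOR334C: ΔΔCt = (23.75−20.14) − (25.25−20.16) = 3.61 − 5.09 = -1.48; fold change = 2^1.48 = 2.789
YCR197W has the largest |ΔΔCt| = 4.45.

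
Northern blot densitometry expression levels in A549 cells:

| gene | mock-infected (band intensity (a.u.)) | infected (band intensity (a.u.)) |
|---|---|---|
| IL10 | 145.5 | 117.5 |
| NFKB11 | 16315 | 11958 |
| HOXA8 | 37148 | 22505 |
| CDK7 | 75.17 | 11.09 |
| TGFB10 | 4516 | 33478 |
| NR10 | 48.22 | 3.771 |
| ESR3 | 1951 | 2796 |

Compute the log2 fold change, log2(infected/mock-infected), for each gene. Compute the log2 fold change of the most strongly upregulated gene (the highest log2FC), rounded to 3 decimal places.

log2(117.5/145.5) = -0.308  (IL10)
log2(11958/16315) = -0.448  (NFKB11)
log2(22505/37148) = -0.723  (HOXA8)
log2(11.09/75.17) = -2.761  (CDK7)
log2(33478/4516) = 2.890  (TGFB10)
log2(3.771/48.22) = -3.677  (NR10)
log2(2796/1951) = 0.519  (ESR3)
TGFB10 is most strongly upregulated.

2.890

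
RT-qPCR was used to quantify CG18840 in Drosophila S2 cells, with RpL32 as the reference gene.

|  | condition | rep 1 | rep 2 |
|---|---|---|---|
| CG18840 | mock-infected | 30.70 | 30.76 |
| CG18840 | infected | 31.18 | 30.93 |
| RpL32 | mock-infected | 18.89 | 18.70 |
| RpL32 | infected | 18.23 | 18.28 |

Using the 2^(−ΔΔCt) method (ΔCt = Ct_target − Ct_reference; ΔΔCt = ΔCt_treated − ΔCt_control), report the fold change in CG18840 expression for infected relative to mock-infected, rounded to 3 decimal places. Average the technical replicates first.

Mean Ct: CG18840 mock-infected 30.730; CG18840 infected 31.055; RpL32 mock-infected 18.795; RpL32 infected 18.255
ΔCt(mock-infected) = 30.730 − 18.795 = 11.935
ΔCt(infected) = 31.055 − 18.255 = 12.800
ΔΔCt = 12.800 − 11.935 = 0.865
Fold change = 2^(−0.865) = 0.5490

0.549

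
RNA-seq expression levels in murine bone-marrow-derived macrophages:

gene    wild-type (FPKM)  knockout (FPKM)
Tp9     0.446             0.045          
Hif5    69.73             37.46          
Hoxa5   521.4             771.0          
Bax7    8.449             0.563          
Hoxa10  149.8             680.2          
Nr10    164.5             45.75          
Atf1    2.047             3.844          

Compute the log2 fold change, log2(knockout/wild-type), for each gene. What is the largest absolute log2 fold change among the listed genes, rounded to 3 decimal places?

log2(0.045/0.446) = -3.309  (Tp9)
log2(37.46/69.73) = -0.896  (Hif5)
log2(771.0/521.4) = 0.564  (Hoxa5)
log2(0.563/8.449) = -3.908  (Bax7)
log2(680.2/149.8) = 2.183  (Hoxa10)
log2(45.75/164.5) = -1.846  (Nr10)
log2(3.844/2.047) = 0.909  (Atf1)
The largest magnitude belongs to Bax7.

3.908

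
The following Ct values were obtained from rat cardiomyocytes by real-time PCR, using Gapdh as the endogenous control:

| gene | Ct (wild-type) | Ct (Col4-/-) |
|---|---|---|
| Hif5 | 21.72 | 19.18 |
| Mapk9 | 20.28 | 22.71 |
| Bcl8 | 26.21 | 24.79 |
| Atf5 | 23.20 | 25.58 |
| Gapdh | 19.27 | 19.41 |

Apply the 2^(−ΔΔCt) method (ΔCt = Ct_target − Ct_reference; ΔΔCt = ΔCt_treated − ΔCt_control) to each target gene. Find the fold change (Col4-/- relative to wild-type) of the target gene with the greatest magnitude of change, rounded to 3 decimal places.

6.409

Hif5: ΔΔCt = (19.18−19.41) − (21.72−19.27) = -0.23 − 2.45 = -2.68; fold change = 2^2.68 = 6.409
Mapk9: ΔΔCt = (22.71−19.41) − (20.28−19.27) = 3.30 − 1.01 = 2.29; fold change = 2^-2.29 = 0.204
Bcl8: ΔΔCt = (24.79−19.41) − (26.21−19.27) = 5.38 − 6.94 = -1.56; fold change = 2^1.56 = 2.949
Atf5: ΔΔCt = (25.58−19.41) − (23.20−19.27) = 6.17 − 3.93 = 2.24; fold change = 2^-2.24 = 0.212
Hif5 has the largest |ΔΔCt| = 2.68.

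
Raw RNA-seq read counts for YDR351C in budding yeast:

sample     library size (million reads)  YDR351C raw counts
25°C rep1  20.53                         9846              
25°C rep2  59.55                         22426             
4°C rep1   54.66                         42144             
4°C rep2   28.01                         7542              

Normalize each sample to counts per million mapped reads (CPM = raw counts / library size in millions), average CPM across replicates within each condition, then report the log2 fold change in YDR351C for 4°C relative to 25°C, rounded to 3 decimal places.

0.281

CPM(25°C rep1) = 9846 / 20.53 = 479.5908
CPM(25°C rep2) = 22426 / 59.55 = 376.5911
CPM(4°C rep1) = 42144 / 54.66 = 771.0209
CPM(4°C rep2) = 7542 / 28.01 = 269.2610
mean CPM(25°C) = 428.0910; mean CPM(4°C) = 520.1409
Fold change = 520.1409 / 428.0910 = 1.21502
log2(1.21502) = 0.2810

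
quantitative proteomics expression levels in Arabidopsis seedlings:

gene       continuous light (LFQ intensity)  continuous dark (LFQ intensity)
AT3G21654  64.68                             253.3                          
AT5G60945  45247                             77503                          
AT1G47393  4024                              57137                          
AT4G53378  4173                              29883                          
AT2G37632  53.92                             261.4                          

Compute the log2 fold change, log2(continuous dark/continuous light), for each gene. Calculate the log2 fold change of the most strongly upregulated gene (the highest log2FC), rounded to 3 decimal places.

3.828

log2(253.3/64.68) = 1.969  (AT3G21654)
log2(77503/45247) = 0.776  (AT5G60945)
log2(57137/4024) = 3.828  (AT1G47393)
log2(29883/4173) = 2.840  (AT4G53378)
log2(261.4/53.92) = 2.277  (AT2G37632)
AT1G47393 is most strongly upregulated.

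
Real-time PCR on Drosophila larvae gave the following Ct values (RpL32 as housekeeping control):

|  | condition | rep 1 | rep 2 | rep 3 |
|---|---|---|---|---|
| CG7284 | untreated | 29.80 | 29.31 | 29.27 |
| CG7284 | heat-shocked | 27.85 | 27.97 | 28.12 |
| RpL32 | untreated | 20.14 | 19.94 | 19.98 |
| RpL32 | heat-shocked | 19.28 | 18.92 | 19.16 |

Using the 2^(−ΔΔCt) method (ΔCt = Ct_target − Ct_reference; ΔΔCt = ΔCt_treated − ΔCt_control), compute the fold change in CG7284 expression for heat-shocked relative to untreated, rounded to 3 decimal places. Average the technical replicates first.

Mean Ct: CG7284 untreated 29.460; CG7284 heat-shocked 27.980; RpL32 untreated 20.020; RpL32 heat-shocked 19.120
ΔCt(untreated) = 29.460 − 20.020 = 9.440
ΔCt(heat-shocked) = 27.980 − 19.120 = 8.860
ΔΔCt = 8.860 − 9.440 = -0.580
Fold change = 2^(−(-0.580)) = 2^0.580 = 1.4948

1.495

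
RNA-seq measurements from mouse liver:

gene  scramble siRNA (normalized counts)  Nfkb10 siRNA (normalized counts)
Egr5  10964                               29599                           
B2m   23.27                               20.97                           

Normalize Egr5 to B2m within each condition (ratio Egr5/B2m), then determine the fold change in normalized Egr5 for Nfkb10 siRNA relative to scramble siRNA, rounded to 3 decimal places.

2.996

Egr5/B2m (scramble siRNA) = 10964 / 23.27 = 471.16
Egr5/B2m (Nfkb10 siRNA) = 29599 / 20.97 = 1411.5
Fold change = 1411.5 / 471.16 = 2.9958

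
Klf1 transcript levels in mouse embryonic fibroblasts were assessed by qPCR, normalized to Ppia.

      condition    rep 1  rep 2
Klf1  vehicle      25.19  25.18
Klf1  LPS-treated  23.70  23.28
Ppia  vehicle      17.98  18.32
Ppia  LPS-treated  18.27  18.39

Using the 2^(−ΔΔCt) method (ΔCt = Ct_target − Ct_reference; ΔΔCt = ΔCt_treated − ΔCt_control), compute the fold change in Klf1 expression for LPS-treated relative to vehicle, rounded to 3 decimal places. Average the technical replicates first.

Mean Ct: Klf1 vehicle 25.185; Klf1 LPS-treated 23.490; Ppia vehicle 18.150; Ppia LPS-treated 18.330
ΔCt(vehicle) = 25.185 − 18.150 = 7.035
ΔCt(LPS-treated) = 23.490 − 18.330 = 5.160
ΔΔCt = 5.160 − 7.035 = -1.875
Fold change = 2^(−(-1.875)) = 2^1.875 = 3.6680

3.668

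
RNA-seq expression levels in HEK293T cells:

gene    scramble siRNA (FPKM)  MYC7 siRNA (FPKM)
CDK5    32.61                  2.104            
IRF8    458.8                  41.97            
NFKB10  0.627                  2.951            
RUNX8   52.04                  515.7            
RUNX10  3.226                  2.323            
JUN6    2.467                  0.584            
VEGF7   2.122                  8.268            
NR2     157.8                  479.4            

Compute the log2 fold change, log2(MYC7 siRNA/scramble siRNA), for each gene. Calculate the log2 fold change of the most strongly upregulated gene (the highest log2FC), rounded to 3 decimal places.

3.309

log2(2.104/32.61) = -3.954  (CDK5)
log2(41.97/458.8) = -3.450  (IRF8)
log2(2.951/0.627) = 2.235  (NFKB10)
log2(515.7/52.04) = 3.309  (RUNX8)
log2(2.323/3.226) = -0.474  (RUNX10)
log2(0.584/2.467) = -2.079  (JUN6)
log2(8.268/2.122) = 1.962  (VEGF7)
log2(479.4/157.8) = 1.603  (NR2)
RUNX8 is most strongly upregulated.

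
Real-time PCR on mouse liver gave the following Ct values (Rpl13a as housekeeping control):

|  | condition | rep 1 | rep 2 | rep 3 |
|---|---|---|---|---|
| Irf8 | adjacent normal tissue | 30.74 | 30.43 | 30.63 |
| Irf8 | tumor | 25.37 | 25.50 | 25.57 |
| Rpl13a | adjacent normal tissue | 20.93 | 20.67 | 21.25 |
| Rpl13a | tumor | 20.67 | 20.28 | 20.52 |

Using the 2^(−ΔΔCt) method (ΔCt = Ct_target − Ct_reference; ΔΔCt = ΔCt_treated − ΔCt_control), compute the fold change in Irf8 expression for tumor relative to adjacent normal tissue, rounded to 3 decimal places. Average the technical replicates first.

Mean Ct: Irf8 adjacent normal tissue 30.600; Irf8 tumor 25.480; Rpl13a adjacent normal tissue 20.950; Rpl13a tumor 20.490
ΔCt(adjacent normal tissue) = 30.600 − 20.950 = 9.650
ΔCt(tumor) = 25.480 − 20.490 = 4.990
ΔΔCt = 4.990 − 9.650 = -4.660
Fold change = 2^(−(-4.660)) = 2^4.660 = 25.2813

25.281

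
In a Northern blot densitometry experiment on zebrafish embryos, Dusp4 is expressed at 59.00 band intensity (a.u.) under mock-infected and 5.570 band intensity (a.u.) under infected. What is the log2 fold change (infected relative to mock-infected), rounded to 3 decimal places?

Fold change = 5.570 / 59.00 = 0.0944
log2(0.0944) = -3.4050

-3.405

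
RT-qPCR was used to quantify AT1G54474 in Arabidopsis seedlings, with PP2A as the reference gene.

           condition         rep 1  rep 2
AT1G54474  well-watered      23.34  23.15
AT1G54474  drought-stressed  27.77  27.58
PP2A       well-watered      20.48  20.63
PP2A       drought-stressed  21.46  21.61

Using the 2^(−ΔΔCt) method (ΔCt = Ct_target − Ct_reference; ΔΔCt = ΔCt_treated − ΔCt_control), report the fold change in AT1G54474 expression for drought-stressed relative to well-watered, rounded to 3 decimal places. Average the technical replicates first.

Mean Ct: AT1G54474 well-watered 23.245; AT1G54474 drought-stressed 27.675; PP2A well-watered 20.555; PP2A drought-stressed 21.535
ΔCt(well-watered) = 23.245 − 20.555 = 2.690
ΔCt(drought-stressed) = 27.675 − 21.535 = 6.140
ΔΔCt = 6.140 − 2.690 = 3.450
Fold change = 2^(−3.450) = 0.0915

0.092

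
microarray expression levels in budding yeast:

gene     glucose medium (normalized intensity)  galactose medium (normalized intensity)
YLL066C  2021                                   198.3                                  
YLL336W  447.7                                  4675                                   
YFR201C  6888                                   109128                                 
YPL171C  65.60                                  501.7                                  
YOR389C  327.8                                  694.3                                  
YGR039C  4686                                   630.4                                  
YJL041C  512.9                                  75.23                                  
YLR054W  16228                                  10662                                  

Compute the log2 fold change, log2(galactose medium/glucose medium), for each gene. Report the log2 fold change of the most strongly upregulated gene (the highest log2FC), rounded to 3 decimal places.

log2(198.3/2021) = -3.349  (YLL066C)
log2(4675/447.7) = 3.384  (YLL336W)
log2(109128/6888) = 3.986  (YFR201C)
log2(501.7/65.60) = 2.935  (YPL171C)
log2(694.3/327.8) = 1.083  (YOR389C)
log2(630.4/4686) = -2.894  (YGR039C)
log2(75.23/512.9) = -2.769  (YJL041C)
log2(10662/16228) = -0.606  (YLR054W)
YFR201C is most strongly upregulated.

3.986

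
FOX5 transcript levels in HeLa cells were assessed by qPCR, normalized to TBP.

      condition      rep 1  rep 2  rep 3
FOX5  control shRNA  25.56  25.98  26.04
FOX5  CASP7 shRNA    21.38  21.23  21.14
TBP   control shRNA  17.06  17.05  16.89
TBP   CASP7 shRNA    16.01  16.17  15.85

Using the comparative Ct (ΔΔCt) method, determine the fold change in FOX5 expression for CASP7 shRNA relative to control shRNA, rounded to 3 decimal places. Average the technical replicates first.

Mean Ct: FOX5 control shRNA 25.860; FOX5 CASP7 shRNA 21.250; TBP control shRNA 17.000; TBP CASP7 shRNA 16.010
ΔCt(control shRNA) = 25.860 − 17.000 = 8.860
ΔCt(CASP7 shRNA) = 21.250 − 16.010 = 5.240
ΔΔCt = 5.240 − 8.860 = -3.620
Fold change = 2^(−(-3.620)) = 2^3.620 = 12.2950

12.295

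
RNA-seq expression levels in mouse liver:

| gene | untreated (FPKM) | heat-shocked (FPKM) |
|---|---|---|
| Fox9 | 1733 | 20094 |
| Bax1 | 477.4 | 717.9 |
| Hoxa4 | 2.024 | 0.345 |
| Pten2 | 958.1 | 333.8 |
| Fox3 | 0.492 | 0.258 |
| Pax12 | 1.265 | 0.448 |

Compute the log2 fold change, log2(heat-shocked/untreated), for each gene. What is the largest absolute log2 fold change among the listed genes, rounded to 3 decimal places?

3.535

log2(20094/1733) = 3.535  (Fox9)
log2(717.9/477.4) = 0.589  (Bax1)
log2(0.345/2.024) = -2.553  (Hoxa4)
log2(333.8/958.1) = -1.521  (Pten2)
log2(0.258/0.492) = -0.931  (Fox3)
log2(0.448/1.265) = -1.498  (Pax12)
The largest magnitude belongs to Fox9.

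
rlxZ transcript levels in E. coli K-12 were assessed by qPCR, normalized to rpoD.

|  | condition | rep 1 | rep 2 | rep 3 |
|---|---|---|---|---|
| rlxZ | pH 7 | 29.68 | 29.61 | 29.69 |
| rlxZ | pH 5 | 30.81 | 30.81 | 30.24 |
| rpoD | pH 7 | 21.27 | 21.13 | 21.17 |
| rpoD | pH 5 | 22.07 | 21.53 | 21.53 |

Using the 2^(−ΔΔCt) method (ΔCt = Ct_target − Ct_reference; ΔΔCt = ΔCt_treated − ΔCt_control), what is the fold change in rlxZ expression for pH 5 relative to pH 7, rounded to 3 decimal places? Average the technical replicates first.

Mean Ct: rlxZ pH 7 29.660; rlxZ pH 5 30.620; rpoD pH 7 21.190; rpoD pH 5 21.710
ΔCt(pH 7) = 29.660 − 21.190 = 8.470
ΔCt(pH 5) = 30.620 − 21.710 = 8.910
ΔΔCt = 8.910 − 8.470 = 0.440
Fold change = 2^(−0.440) = 0.7371

0.737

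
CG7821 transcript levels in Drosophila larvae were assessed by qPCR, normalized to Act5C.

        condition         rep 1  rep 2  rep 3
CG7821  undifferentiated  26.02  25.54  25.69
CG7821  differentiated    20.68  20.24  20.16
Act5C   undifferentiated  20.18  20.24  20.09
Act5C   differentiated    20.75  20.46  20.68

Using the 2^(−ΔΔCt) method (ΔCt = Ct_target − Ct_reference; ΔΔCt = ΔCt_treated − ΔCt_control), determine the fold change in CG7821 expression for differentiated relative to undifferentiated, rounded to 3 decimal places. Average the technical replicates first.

Mean Ct: CG7821 undifferentiated 25.750; CG7821 differentiated 20.360; Act5C undifferentiated 20.170; Act5C differentiated 20.630
ΔCt(undifferentiated) = 25.750 − 20.170 = 5.580
ΔCt(differentiated) = 20.360 − 20.630 = -0.270
ΔΔCt = -0.270 − 5.580 = -5.850
Fold change = 2^(−(-5.850)) = 2^5.850 = 57.6800

57.680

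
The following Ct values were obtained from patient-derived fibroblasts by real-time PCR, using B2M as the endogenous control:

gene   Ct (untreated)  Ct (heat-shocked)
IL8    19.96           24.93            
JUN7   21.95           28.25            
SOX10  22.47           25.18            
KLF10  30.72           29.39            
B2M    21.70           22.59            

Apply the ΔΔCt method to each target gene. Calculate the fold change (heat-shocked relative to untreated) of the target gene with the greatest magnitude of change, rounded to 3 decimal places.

0.024

IL8: ΔΔCt = (24.93−22.59) − (19.96−21.70) = 2.34 − (-1.74) = 4.08; fold change = 2^-4.08 = 0.059
JUN7: ΔΔCt = (28.25−22.59) − (21.95−21.70) = 5.66 − 0.25 = 5.41; fold change = 2^-5.41 = 0.024
SOX10: ΔΔCt = (25.18−22.59) − (22.47−21.70) = 2.59 − 0.77 = 1.82; fold change = 2^-1.82 = 0.283
KLF10: ΔΔCt = (29.39−22.59) − (30.72−21.70) = 6.80 − 9.02 = -2.22; fold change = 2^2.22 = 4.659
JUN7 has the largest |ΔΔCt| = 5.41.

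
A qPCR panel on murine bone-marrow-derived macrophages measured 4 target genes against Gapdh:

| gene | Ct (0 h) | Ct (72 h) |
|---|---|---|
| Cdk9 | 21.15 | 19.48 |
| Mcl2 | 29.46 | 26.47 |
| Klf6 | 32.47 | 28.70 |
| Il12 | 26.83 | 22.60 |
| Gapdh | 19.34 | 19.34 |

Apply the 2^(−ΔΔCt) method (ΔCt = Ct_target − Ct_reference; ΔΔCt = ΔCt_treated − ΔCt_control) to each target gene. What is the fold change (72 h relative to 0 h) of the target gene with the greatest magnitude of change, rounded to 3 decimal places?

18.765

Cdk9: ΔΔCt = (19.48−19.34) − (21.15−19.34) = 0.14 − 1.81 = -1.67; fold change = 2^1.67 = 3.182
Mcl2: ΔΔCt = (26.47−19.34) − (29.46−19.34) = 7.13 − 10.12 = -2.99; fold change = 2^2.99 = 7.945
Klf6: ΔΔCt = (28.70−19.34) − (32.47−19.34) = 9.36 − 13.13 = -3.77; fold change = 2^3.77 = 13.642
Il12: ΔΔCt = (22.60−19.34) − (26.83−19.34) = 3.26 − 7.49 = -4.23; fold change = 2^4.23 = 18.765
Il12 has the largest |ΔΔCt| = 4.23.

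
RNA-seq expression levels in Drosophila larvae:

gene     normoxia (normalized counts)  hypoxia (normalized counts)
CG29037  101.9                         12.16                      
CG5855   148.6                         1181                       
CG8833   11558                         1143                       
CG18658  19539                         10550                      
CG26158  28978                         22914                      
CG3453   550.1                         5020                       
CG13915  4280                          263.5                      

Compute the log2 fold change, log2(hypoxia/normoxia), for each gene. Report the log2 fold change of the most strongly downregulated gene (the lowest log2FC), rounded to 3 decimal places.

-4.022

log2(12.16/101.9) = -3.067  (CG29037)
log2(1181/148.6) = 2.991  (CG5855)
log2(1143/11558) = -3.338  (CG8833)
log2(10550/19539) = -0.889  (CG18658)
log2(22914/28978) = -0.339  (CG26158)
log2(5020/550.1) = 3.190  (CG3453)
log2(263.5/4280) = -4.022  (CG13915)
CG13915 is most strongly downregulated.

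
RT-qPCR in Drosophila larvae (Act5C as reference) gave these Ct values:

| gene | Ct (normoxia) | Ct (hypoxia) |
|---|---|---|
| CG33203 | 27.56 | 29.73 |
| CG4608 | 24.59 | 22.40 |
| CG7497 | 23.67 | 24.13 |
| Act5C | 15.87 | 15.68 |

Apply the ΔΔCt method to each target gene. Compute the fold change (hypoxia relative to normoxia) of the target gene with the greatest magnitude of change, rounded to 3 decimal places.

CG33203: ΔΔCt = (29.73−15.68) − (27.56−15.87) = 14.05 − 11.69 = 2.36; fold change = 2^-2.36 = 0.195
CG4608: ΔΔCt = (22.40−15.68) − (24.59−15.87) = 6.72 − 8.72 = -2.00; fold change = 2^2.00 = 4.000
CG7497: ΔΔCt = (24.13−15.68) − (23.67−15.87) = 8.45 − 7.80 = 0.65; fold change = 2^-0.65 = 0.637
CG33203 has the largest |ΔΔCt| = 2.36.

0.195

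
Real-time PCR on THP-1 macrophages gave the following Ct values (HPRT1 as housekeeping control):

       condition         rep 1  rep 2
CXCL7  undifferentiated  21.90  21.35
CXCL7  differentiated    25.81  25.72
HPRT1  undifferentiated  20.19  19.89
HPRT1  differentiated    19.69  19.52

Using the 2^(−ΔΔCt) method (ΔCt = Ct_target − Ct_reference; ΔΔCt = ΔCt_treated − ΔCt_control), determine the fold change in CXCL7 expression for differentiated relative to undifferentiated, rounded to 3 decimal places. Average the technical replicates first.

0.042

Mean Ct: CXCL7 undifferentiated 21.625; CXCL7 differentiated 25.765; HPRT1 undifferentiated 20.040; HPRT1 differentiated 19.605
ΔCt(undifferentiated) = 21.625 − 20.040 = 1.585
ΔCt(differentiated) = 25.765 − 19.605 = 6.160
ΔΔCt = 6.160 − 1.585 = 4.575
Fold change = 2^(−4.575) = 0.0420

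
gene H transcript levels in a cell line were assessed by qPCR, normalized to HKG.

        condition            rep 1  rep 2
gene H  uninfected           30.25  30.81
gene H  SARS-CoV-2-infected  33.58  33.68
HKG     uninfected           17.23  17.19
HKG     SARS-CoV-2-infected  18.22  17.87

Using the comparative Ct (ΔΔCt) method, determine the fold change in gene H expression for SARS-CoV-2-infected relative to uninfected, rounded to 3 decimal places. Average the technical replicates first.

0.208

Mean Ct: gene H uninfected 30.530; gene H SARS-CoV-2-infected 33.630; HKG uninfected 17.210; HKG SARS-CoV-2-infected 18.045
ΔCt(uninfected) = 30.530 − 17.210 = 13.320
ΔCt(SARS-CoV-2-infected) = 33.630 − 18.045 = 15.585
ΔΔCt = 15.585 − 13.320 = 2.265
Fold change = 2^(−2.265) = 0.2080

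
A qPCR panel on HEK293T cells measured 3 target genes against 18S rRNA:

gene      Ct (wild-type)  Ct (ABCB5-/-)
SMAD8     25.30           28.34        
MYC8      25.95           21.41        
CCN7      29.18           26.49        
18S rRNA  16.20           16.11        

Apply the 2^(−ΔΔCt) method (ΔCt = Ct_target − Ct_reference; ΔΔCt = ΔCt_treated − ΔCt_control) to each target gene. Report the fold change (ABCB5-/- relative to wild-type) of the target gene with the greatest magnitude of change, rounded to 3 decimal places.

21.857

SMAD8: ΔΔCt = (28.34−16.11) − (25.30−16.20) = 12.23 − 9.10 = 3.13; fold change = 2^-3.13 = 0.114
MYC8: ΔΔCt = (21.41−16.11) − (25.95−16.20) = 5.30 − 9.75 = -4.45; fold change = 2^4.45 = 21.857
CCN7: ΔΔCt = (26.49−16.11) − (29.18−16.20) = 10.38 − 12.98 = -2.60; fold change = 2^2.60 = 6.063
MYC8 has the largest |ΔΔCt| = 4.45.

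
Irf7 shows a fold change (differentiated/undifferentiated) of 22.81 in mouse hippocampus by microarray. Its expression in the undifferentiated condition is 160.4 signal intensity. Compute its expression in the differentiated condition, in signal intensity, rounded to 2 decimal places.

3658.72

differentiated expression = 160.4 × 22.81 = 3658.72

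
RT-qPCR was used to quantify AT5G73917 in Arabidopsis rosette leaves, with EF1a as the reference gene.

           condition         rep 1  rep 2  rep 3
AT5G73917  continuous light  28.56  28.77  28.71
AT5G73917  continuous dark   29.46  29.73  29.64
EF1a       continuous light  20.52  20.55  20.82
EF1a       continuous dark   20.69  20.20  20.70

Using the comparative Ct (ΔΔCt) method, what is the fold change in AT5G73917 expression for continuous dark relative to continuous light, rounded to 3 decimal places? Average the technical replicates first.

0.490

Mean Ct: AT5G73917 continuous light 28.680; AT5G73917 continuous dark 29.610; EF1a continuous light 20.630; EF1a continuous dark 20.530
ΔCt(continuous light) = 28.680 − 20.630 = 8.050
ΔCt(continuous dark) = 29.610 − 20.530 = 9.080
ΔΔCt = 9.080 − 8.050 = 1.030
Fold change = 2^(−1.030) = 0.4897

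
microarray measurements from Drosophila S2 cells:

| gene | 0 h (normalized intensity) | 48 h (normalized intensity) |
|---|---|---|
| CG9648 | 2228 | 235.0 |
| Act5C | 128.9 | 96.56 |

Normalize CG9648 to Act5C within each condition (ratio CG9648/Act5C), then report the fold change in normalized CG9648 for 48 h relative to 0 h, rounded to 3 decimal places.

CG9648/Act5C (0 h) = 2228 / 128.9 = 17.285
CG9648/Act5C (48 h) = 235.0 / 96.56 = 2.4337
Fold change = 2.4337 / 17.285 = 0.1408

0.141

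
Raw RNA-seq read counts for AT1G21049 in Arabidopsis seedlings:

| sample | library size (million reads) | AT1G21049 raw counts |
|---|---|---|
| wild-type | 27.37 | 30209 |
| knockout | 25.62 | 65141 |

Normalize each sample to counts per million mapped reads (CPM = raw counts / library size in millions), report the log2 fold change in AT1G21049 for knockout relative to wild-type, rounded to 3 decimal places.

1.204

CPM(wild-type) = 30209 / 27.37 = 1103.7267
CPM(knockout) = 65141 / 25.62 = 2542.5839
Fold change = 2542.5839 / 1103.7267 = 2.30364
log2(2.30364) = 1.2039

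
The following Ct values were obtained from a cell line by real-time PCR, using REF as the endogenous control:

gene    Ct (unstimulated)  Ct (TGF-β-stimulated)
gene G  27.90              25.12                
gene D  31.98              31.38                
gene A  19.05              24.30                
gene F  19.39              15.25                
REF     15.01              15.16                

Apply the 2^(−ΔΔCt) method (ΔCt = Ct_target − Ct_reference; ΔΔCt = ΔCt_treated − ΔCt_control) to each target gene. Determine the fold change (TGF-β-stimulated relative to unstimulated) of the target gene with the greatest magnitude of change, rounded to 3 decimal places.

gene G: ΔΔCt = (25.12−15.16) − (27.90−15.01) = 9.96 − 12.89 = -2.93; fold change = 2^2.93 = 7.621
gene D: ΔΔCt = (31.38−15.16) − (31.98−15.01) = 16.22 − 16.97 = -0.75; fold change = 2^0.75 = 1.682
gene A: ΔΔCt = (24.30−15.16) − (19.05−15.01) = 9.14 − 4.04 = 5.10; fold change = 2^-5.10 = 0.029
gene F: ΔΔCt = (15.25−15.16) − (19.39−15.01) = 0.09 − 4.38 = -4.29; fold change = 2^4.29 = 19.562
gene A has the largest |ΔΔCt| = 5.10.

0.029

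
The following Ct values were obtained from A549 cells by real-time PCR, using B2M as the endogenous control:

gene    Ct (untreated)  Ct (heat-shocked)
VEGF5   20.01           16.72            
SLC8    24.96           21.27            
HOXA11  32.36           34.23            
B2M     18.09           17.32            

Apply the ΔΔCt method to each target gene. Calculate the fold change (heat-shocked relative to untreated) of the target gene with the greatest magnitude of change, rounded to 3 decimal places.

7.568

VEGF5: ΔΔCt = (16.72−17.32) − (20.01−18.09) = -0.60 − 1.92 = -2.52; fold change = 2^2.52 = 5.736
SLC8: ΔΔCt = (21.27−17.32) − (24.96−18.09) = 3.95 − 6.87 = -2.92; fold change = 2^2.92 = 7.568
HOXA11: ΔΔCt = (34.23−17.32) − (32.36−18.09) = 16.91 − 14.27 = 2.64; fold change = 2^-2.64 = 0.160
SLC8 has the largest |ΔΔCt| = 2.92.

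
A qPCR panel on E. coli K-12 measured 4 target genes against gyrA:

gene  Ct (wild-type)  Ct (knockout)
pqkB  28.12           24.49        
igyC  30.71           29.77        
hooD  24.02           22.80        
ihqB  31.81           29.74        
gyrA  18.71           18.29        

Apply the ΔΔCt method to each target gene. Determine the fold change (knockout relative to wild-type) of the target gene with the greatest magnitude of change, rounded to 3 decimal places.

pqkB: ΔΔCt = (24.49−18.29) − (28.12−18.71) = 6.20 − 9.41 = -3.21; fold change = 2^3.21 = 9.254
igyC: ΔΔCt = (29.77−18.29) − (30.71−18.71) = 11.48 − 12.00 = -0.52; fold change = 2^0.52 = 1.434
hooD: ΔΔCt = (22.80−18.29) − (24.02−18.71) = 4.51 − 5.31 = -0.80; fold change = 2^0.80 = 1.741
ihqB: ΔΔCt = (29.74−18.29) − (31.81−18.71) = 11.45 − 13.10 = -1.65; fold change = 2^1.65 = 3.138
pqkB has the largest |ΔΔCt| = 3.21.

9.254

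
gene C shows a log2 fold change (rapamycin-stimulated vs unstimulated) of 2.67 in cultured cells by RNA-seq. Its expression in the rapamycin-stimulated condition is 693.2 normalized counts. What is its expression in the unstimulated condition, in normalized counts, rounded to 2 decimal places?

108.92

Fold change = 2^(2.67) = 6.3643
unstimulated expression = 693.2 / 6.3643 = 108.92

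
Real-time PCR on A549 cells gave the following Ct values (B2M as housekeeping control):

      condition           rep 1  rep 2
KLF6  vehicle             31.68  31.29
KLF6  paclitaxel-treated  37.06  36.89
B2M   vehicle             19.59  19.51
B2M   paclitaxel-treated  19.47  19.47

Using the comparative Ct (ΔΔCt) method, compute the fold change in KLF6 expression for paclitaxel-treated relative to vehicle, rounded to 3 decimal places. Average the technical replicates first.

Mean Ct: KLF6 vehicle 31.485; KLF6 paclitaxel-treated 36.975; B2M vehicle 19.550; B2M paclitaxel-treated 19.470
ΔCt(vehicle) = 31.485 − 19.550 = 11.935
ΔCt(paclitaxel-treated) = 36.975 − 19.470 = 17.505
ΔΔCt = 17.505 − 11.935 = 5.570
Fold change = 2^(−5.570) = 0.0211

0.021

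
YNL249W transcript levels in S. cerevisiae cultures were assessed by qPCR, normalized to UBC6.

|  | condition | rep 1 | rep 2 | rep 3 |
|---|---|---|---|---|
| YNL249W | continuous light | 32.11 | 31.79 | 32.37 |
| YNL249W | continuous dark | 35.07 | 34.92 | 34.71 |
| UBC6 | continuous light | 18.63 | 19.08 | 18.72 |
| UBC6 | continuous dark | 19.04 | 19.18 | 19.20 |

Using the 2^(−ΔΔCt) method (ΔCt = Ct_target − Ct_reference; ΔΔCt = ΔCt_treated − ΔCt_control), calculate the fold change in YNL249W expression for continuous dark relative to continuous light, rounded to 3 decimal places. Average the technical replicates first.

0.179

Mean Ct: YNL249W continuous light 32.090; YNL249W continuous dark 34.900; UBC6 continuous light 18.810; UBC6 continuous dark 19.140
ΔCt(continuous light) = 32.090 − 18.810 = 13.280
ΔCt(continuous dark) = 34.900 − 19.140 = 15.760
ΔΔCt = 15.760 − 13.280 = 2.480
Fold change = 2^(−2.480) = 0.1792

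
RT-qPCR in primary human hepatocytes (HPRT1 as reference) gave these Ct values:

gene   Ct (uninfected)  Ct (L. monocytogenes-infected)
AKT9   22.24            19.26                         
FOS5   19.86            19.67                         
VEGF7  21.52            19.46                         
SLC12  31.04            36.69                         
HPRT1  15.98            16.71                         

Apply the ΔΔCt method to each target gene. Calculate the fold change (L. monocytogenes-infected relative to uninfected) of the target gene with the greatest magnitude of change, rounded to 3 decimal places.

0.033

AKT9: ΔΔCt = (19.26−16.71) − (22.24−15.98) = 2.55 − 6.26 = -3.71; fold change = 2^3.71 = 13.086
FOS5: ΔΔCt = (19.67−16.71) − (19.86−15.98) = 2.96 − 3.88 = -0.92; fold change = 2^0.92 = 1.892
VEGF7: ΔΔCt = (19.46−16.71) − (21.52−15.98) = 2.75 − 5.54 = -2.79; fold change = 2^2.79 = 6.916
SLC12: ΔΔCt = (36.69−16.71) − (31.04−15.98) = 19.98 − 15.06 = 4.92; fold change = 2^-4.92 = 0.033
SLC12 has the largest |ΔΔCt| = 4.92.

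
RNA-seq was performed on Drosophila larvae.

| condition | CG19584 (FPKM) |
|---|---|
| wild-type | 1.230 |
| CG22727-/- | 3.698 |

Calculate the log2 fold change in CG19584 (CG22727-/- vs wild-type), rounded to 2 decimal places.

1.59

Fold change = 3.698 / 1.230 = 3.0065
log2(3.0065) = 1.588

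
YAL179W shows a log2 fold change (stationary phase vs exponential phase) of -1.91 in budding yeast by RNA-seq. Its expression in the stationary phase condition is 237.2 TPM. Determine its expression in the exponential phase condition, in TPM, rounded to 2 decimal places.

891.42

Fold change = 2^(-1.91) = 0.2661
exponential phase expression = 237.2 / 0.2661 = 891.42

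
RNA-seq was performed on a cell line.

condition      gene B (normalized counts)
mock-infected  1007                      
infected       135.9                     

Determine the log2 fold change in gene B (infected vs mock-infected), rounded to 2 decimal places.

-2.89

Fold change = 135.9 / 1007 = 0.1350
log2(0.1350) = -2.889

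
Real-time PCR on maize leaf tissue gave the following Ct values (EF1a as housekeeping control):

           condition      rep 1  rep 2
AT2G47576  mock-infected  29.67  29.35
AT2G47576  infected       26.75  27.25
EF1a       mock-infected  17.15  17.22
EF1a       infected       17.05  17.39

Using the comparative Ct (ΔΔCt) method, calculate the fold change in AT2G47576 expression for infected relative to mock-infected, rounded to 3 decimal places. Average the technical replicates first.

Mean Ct: AT2G47576 mock-infected 29.510; AT2G47576 infected 27.000; EF1a mock-infected 17.185; EF1a infected 17.220
ΔCt(mock-infected) = 29.510 − 17.185 = 12.325
ΔCt(infected) = 27.000 − 17.220 = 9.780
ΔΔCt = 9.780 − 12.325 = -2.545
Fold change = 2^(−(-2.545)) = 2^2.545 = 5.8361

5.836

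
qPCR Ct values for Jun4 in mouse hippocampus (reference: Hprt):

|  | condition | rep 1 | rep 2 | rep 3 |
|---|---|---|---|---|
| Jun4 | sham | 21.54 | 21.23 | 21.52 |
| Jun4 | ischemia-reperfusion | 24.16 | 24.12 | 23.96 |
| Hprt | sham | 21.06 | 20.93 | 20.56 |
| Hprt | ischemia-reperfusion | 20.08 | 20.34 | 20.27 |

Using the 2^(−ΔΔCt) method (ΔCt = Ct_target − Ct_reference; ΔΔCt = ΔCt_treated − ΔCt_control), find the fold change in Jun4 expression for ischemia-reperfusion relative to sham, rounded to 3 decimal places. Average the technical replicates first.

Mean Ct: Jun4 sham 21.430; Jun4 ischemia-reperfusion 24.080; Hprt sham 20.850; Hprt ischemia-reperfusion 20.230
ΔCt(sham) = 21.430 − 20.850 = 0.580
ΔCt(ischemia-reperfusion) = 24.080 − 20.230 = 3.850
ΔΔCt = 3.850 − 0.580 = 3.270
Fold change = 2^(−3.270) = 0.1037

0.104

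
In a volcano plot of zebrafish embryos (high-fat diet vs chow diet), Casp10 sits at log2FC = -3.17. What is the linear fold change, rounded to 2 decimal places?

Fold change = 2^(-3.17) = 0.111
That is, Casp10 drops to 11.1% of the chow diet level.

0.11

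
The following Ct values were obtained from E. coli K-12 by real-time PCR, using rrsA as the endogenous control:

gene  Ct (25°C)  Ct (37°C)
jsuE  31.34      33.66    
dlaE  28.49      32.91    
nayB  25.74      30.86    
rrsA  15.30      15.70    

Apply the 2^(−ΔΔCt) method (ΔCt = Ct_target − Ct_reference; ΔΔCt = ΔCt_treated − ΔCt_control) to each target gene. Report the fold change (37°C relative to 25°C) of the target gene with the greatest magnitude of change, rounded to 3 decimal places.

0.038

jsuE: ΔΔCt = (33.66−15.70) − (31.34−15.30) = 17.96 − 16.04 = 1.92; fold change = 2^-1.92 = 0.264
dlaE: ΔΔCt = (32.91−15.70) − (28.49−15.30) = 17.21 − 13.19 = 4.02; fold change = 2^-4.02 = 0.062
nayB: ΔΔCt = (30.86−15.70) − (25.74−15.30) = 15.16 − 10.44 = 4.72; fold change = 2^-4.72 = 0.038
nayB has the largest |ΔΔCt| = 4.72.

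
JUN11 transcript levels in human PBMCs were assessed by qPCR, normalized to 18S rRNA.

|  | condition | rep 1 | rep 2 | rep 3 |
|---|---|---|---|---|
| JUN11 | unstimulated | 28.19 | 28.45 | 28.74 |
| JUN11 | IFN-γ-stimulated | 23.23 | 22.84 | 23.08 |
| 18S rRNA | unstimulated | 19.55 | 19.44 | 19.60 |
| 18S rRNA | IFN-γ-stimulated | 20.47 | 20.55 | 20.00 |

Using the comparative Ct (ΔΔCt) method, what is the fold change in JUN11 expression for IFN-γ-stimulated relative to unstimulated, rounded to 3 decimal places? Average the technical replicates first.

Mean Ct: JUN11 unstimulated 28.460; JUN11 IFN-γ-stimulated 23.050; 18S rRNA unstimulated 19.530; 18S rRNA IFN-γ-stimulated 20.340
ΔCt(unstimulated) = 28.460 − 19.530 = 8.930
ΔCt(IFN-γ-stimulated) = 23.050 − 20.340 = 2.710
ΔΔCt = 2.710 − 8.930 = -6.220
Fold change = 2^(−(-6.220)) = 2^6.220 = 74.5429

74.543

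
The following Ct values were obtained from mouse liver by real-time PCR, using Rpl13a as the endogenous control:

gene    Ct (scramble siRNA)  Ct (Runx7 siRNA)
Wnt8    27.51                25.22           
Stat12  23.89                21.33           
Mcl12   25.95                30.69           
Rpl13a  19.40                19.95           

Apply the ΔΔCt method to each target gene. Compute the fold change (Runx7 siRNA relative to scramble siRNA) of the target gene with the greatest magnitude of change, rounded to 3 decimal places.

0.055

Wnt8: ΔΔCt = (25.22−19.95) − (27.51−19.40) = 5.27 − 8.11 = -2.84; fold change = 2^2.84 = 7.160
Stat12: ΔΔCt = (21.33−19.95) − (23.89−19.40) = 1.38 − 4.49 = -3.11; fold change = 2^3.11 = 8.634
Mcl12: ΔΔCt = (30.69−19.95) − (25.95−19.40) = 10.74 − 6.55 = 4.19; fold change = 2^-4.19 = 0.055
Mcl12 has the largest |ΔΔCt| = 4.19.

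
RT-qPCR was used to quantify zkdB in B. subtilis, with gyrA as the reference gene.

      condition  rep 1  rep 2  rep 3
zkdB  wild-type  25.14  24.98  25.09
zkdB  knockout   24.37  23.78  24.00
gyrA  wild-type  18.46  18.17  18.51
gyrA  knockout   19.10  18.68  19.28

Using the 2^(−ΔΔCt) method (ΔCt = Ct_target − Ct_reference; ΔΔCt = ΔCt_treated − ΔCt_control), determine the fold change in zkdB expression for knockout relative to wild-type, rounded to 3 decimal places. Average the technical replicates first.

3.160

Mean Ct: zkdB wild-type 25.070; zkdB knockout 24.050; gyrA wild-type 18.380; gyrA knockout 19.020
ΔCt(wild-type) = 25.070 − 18.380 = 6.690
ΔCt(knockout) = 24.050 − 19.020 = 5.030
ΔΔCt = 5.030 − 6.690 = -1.660
Fold change = 2^(−(-1.660)) = 2^1.660 = 3.1602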